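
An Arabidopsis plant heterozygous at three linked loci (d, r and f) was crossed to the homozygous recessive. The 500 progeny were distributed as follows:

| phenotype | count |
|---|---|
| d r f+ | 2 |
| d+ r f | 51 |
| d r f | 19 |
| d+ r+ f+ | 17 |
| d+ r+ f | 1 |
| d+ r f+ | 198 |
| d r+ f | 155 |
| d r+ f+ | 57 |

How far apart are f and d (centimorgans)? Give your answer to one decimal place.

The two most frequent reciprocal classes, d+ r f+ and d r+ f, are the parental types, so the F1 was d+ r f+ / d r+ f.
The two rarest classes, d r f+ and d+ r+ f, are the double crossovers. Comparing them with the parentals, only the d allele has switched, so d is the middle locus and the order is f – d – r.
Crossovers in the f–d interval produce the single-crossover classes d+ r f and d r+ f+ (51 + 57 = 108) plus the double crossovers (3).
RF(f–d) = (108 + 3) / 500 = 111/500 = 0.2220 → 22.2 centimorgans.

22.2 centimorgans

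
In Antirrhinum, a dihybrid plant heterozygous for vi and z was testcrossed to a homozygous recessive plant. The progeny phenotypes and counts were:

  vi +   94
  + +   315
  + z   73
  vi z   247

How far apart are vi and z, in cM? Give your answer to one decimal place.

22.9 cM

The two most frequent classes, + + (315) and vi z (247), are the parental types, so the F1 was + + / vi z.
The recombinant classes are + z and vi +: 73 + 94 = 167.
Recombination frequency = 167/729 = 0.2291 ≈ 22.9%, i.e. 22.9 cM.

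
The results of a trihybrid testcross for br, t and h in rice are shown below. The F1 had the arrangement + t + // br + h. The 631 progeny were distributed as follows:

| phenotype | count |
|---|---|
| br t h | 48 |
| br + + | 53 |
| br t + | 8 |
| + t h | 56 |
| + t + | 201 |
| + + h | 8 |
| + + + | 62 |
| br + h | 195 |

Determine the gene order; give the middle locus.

The two rarest classes, br t + and + + h, are the double crossovers. Comparing them with the parentals, only the br allele has switched, so br is the middle locus and the order is t – br – h.

br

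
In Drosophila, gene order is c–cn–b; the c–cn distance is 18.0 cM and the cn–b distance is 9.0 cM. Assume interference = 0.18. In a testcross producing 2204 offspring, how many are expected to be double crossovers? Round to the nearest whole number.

29

Map distances give recombination frequencies of 0.180 and 0.090 for the two intervals.
With interference 0.18 (so coincidence = 0.82), expected double-crossover frequency = 0.180 × 0.090 × 0.82 = 0.01328.
Expected number = 0.01328 × 2204 = 29.28 ≈ 29.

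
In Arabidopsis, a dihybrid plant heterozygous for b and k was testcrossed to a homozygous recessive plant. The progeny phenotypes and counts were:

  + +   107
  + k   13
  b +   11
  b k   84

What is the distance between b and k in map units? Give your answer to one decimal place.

The two most frequent classes, + + (107) and b k (84), are the parental types, so the F1 was + + / b k.
The recombinant classes are + k and b +: 13 + 11 = 24.
Recombination frequency = 24/215 = 0.1116 ≈ 11.2%, i.e. 11.2 map units.

11.2 map units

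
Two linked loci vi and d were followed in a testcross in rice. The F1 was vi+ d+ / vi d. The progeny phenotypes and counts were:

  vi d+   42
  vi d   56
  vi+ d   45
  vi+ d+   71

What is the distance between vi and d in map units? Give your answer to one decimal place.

40.7 map units

The recombinant classes are vi+ d and vi d+: 45 + 42 = 87.
Recombination frequency = 87/214 = 0.4065 ≈ 40.7%, i.e. 40.7 map units.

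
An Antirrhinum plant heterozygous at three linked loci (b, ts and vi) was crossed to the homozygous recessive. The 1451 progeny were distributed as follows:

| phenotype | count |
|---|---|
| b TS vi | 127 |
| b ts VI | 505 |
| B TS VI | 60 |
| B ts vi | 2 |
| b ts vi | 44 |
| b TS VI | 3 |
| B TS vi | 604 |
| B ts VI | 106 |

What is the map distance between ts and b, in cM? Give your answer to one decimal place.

16.4 cM

The two most frequent reciprocal classes, B TS vi and b ts VI, are the parental types, so the F1 was B TS vi / b ts VI.
The two rarest classes, B ts vi and b TS VI, are the double crossovers. Comparing them with the parentals, only the ts allele has switched, so ts is the middle locus and the order is b – ts – vi.
Crossovers in the b–ts interval produce the single-crossover classes b TS vi and B ts VI (127 + 106 = 233) plus the double crossovers (5).
RF(b–ts) = (233 + 5) / 1451 = 238/1451 = 0.1640 → 16.4 cM.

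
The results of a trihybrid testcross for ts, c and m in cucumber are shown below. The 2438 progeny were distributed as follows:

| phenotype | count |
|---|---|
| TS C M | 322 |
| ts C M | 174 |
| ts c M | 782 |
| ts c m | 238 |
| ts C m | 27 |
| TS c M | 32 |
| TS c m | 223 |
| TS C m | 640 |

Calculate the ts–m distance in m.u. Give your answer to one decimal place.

The two most frequent reciprocal classes, TS C m and ts c M, are the parental types, so the F1 was TS C m / ts c M.
The two rarest classes, ts C m and TS c M, are the double crossovers. Comparing them with the parentals, only the ts allele has switched, so ts is the middle locus and the order is c – ts – m.
Crossovers in the ts–m interval produce the single-crossover classes TS C M and ts c m (322 + 238 = 560) plus the double crossovers (59).
RF(ts–m) = (560 + 59) / 2438 = 619/2438 = 0.2539 → 25.4 m.u.

25.4 m.u.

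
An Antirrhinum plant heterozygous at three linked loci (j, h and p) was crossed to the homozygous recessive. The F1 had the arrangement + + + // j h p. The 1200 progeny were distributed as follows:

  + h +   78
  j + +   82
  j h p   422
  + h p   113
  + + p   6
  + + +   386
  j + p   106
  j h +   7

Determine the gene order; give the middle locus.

p

The two rarest classes, + + p and j h +, are the double crossovers. Comparing them with the parentals, only the p allele has switched, so p is the middle locus and the order is j – p – h.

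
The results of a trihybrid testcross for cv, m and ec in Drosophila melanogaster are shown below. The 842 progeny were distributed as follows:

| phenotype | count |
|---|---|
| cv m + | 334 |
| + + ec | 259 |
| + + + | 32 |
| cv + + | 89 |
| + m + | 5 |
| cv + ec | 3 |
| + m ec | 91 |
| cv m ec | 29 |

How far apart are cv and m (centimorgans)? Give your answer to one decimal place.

22.3 centimorgans

The two most frequent reciprocal classes, + + ec and cv m +, are the parental types, so the F1 was + + ec / cv m +.
The two rarest classes, cv + ec and + m +, are the double crossovers. Comparing them with the parentals, only the cv allele has switched, so cv is the middle locus and the order is ec – cv – m.
Crossovers in the cv–m interval produce the single-crossover classes + m ec and cv + + (91 + 89 = 180) plus the double crossovers (8).
RF(cv–m) = (180 + 8) / 842 = 188/842 = 0.2233 → 22.3 centimorgans.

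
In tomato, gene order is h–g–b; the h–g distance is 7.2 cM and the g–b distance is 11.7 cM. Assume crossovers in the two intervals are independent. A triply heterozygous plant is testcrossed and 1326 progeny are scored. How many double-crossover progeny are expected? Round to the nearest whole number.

11

Map distances give recombination frequencies of 0.072 and 0.117 for the two intervals.
With no interference, expected double-crossover frequency = 0.072 × 0.117 = 0.00842.
Expected number = 0.00842 × 1326 = 11.17 ≈ 11.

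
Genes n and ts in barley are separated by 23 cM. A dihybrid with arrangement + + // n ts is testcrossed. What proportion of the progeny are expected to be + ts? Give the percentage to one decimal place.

A map distance of 23 cM corresponds to a recombination frequency of 0.230.
The F1 is + + / n ts, so + ts is a recombinant gamete class with expected frequency r/2 = 0.230/2 = 0.1150.
That is 0.1150 = 11.5% of the progeny.

11.5%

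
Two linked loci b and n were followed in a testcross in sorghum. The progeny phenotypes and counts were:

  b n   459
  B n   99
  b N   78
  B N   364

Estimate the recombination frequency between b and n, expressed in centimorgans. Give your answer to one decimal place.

17.7 centimorgans

The two most frequent classes, B N (364) and b n (459), are the parental types, so the F1 was B N / b n.
The recombinant classes are B n and b N: 99 + 78 = 177.
Recombination frequency = 177/1000 = 0.1770 ≈ 17.7%, i.e. 17.7 centimorgans.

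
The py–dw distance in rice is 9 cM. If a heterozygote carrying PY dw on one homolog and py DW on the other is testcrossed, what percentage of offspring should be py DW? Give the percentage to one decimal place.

A map distance of 9 cM corresponds to a recombination frequency of 0.090.
The F1 is PY dw / py DW, so py DW is a parental gamete class with expected frequency (1 − r)/2 = 0.910/2 = 0.4550.
That is 0.4550 = 45.5% of the progeny.

45.5%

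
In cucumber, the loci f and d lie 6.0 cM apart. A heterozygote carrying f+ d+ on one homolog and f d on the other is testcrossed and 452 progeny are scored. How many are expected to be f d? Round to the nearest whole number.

A map distance of 6.0 cM corresponds to a recombination frequency of 0.060.
The F1 is f+ d+ / f d, so f d is a parental gamete class with expected frequency (1 − r)/2 = 0.940/2 = 0.4700.
Expected number = 0.4700 × 452 = 212.44 ≈ 212.

212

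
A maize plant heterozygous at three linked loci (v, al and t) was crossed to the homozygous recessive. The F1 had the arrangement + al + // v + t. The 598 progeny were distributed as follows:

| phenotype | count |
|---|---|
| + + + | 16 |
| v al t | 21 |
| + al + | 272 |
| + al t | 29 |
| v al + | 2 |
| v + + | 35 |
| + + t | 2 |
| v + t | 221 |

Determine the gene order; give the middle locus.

v

The two rarest classes, v al + and + + t, are the double crossovers. Comparing them with the parentals, only the v allele has switched, so v is the middle locus and the order is al – v – t.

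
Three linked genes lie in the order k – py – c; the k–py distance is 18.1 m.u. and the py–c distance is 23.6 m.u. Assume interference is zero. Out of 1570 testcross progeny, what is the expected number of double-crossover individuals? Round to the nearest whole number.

Map distances give recombination frequencies of 0.181 and 0.236 for the two intervals.
With no interference, expected double-crossover frequency = 0.181 × 0.236 = 0.04272.
Expected number = 0.04272 × 1570 = 67.06 ≈ 67.

67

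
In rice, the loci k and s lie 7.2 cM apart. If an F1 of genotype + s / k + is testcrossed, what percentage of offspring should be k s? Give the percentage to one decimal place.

A map distance of 7.2 cM corresponds to a recombination frequency of 0.072.
The F1 is + s / k +, so k s is a recombinant gamete class with expected frequency r/2 = 0.072/2 = 0.0360.
That is 0.0360 = 3.6% of the progeny.

3.6%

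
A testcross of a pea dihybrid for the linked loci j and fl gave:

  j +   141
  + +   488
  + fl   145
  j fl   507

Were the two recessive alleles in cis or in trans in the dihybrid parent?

The two most frequent classes are + + (488) and j fl (507); these are the parental (non-recombinant) types.
So the F1 carried + + on one chromosome and j fl on the other — the recessive alleles are on the same chromosome (cis / coupling).

cis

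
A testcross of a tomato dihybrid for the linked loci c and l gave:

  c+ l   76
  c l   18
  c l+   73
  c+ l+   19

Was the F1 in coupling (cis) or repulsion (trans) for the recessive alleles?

trans

The two most frequent classes are c+ l (76) and c l+ (73); these are the parental (non-recombinant) types.
So the F1 carried c+ l on one chromosome and c l+ on the other — the recessive alleles are on opposite chromosomes (trans / repulsion).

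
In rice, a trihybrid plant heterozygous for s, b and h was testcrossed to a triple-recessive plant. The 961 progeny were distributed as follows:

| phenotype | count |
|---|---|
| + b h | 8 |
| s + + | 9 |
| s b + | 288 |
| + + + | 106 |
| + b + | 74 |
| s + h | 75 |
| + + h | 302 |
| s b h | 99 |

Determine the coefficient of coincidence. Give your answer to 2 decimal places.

The two most frequent reciprocal classes, s b + and + + h, are the parental types, so the F1 was s b + / + + h.
The two rarest classes, s + + and + b h, are the double crossovers. Comparing them with the parentals, only the b allele has switched, so b is the middle locus and the order is h – b – s.
h–b: (205 + 17)/961 = 0.2310; b–s: (149 + 17)/961 = 0.1727.
Expected DCO frequency = 0.2310 × 0.1727 ≈ 0.03989; observed = 17/961 ≈ 0.01769.
Coefficient of coincidence = 0.01769/0.03989 ≈ 0.44.

0.44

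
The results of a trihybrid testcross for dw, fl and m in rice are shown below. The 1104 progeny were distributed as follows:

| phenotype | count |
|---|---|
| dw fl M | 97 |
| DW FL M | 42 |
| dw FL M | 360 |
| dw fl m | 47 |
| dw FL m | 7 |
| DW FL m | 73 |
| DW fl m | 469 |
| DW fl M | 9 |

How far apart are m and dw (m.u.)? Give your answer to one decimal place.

9.5 m.u.

The two most frequent reciprocal classes, dw FL M and DW fl m, are the parental types, so the F1 was dw FL M / DW fl m.
The two rarest classes, dw FL m and DW fl M, are the double crossovers. Comparing them with the parentals, only the m allele has switched, so m is the middle locus and the order is fl – m – dw.
Crossovers in the m–dw interval produce the single-crossover classes DW FL M and dw fl m (42 + 47 = 89) plus the double crossovers (16).
RF(m–dw) = (89 + 16) / 1104 = 105/1104 = 0.0951 → 9.5 m.u.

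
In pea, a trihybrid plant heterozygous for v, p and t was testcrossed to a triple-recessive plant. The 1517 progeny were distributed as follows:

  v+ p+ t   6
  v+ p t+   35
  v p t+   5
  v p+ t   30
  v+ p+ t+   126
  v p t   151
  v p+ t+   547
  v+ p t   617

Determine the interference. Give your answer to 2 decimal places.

The two most frequent reciprocal classes, v+ p t and v p+ t+, are the parental types, so the F1 was v+ p t / v p+ t+.
The two rarest classes, v+ p+ t and v p t+, are the double crossovers. Comparing them with the parentals, only the p allele has switched, so p is the middle locus and the order is v – p – t.
v–p: (277 + 11)/1517 = 0.1898; p–t: (65 + 11)/1517 = 0.0501.
Expected DCO frequency = 0.1898 × 0.0501 ≈ 0.00951; observed = 11/1517 ≈ 0.00725.
Coefficient of coincidence = 0.00725/0.00951 ≈ 0.76; interference = 1 − 0.76 = 0.24.

0.24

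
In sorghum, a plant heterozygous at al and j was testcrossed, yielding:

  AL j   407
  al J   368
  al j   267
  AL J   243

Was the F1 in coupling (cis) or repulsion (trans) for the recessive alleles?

trans

The two most frequent classes are AL j (407) and al J (368); these are the parental (non-recombinant) types.
So the F1 carried AL j on one chromosome and al J on the other — the recessive alleles are on opposite chromosomes (trans / repulsion).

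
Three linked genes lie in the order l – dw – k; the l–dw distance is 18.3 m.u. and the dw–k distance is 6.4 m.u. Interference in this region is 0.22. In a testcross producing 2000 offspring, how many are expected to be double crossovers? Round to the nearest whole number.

Map distances give recombination frequencies of 0.183 and 0.064 for the two intervals.
With interference 0.22 (so coincidence = 0.78), expected double-crossover frequency = 0.183 × 0.064 × 0.78 = 0.00914.
Expected number = 0.00914 × 2000 = 18.27 ≈ 18.

18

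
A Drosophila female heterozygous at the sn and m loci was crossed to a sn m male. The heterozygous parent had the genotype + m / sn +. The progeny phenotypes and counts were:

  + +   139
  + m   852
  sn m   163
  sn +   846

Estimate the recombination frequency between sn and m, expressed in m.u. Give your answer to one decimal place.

The recombinant classes are + + and sn m: 139 + 163 = 302.
Recombination frequency = 302/2000 = 0.1510 ≈ 15.1%, i.e. 15.1 m.u.

15.1 m.u.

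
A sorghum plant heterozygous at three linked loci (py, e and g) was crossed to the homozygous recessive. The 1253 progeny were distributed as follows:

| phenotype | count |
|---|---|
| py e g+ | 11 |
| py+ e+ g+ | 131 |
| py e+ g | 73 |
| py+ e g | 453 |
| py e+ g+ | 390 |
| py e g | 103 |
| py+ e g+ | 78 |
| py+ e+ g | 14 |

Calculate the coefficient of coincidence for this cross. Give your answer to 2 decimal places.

0.69

The two most frequent reciprocal classes, py e+ g+ and py+ e g, are the parental types, so the F1 was py e+ g+ / py+ e g.
The two rarest classes, py e g+ and py+ e+ g, are the double crossovers. Comparing them with the parentals, only the e allele has switched, so e is the middle locus and the order is py – e – g.
py–e: (234 + 25)/1253 = 0.2067; e–g: (151 + 25)/1253 = 0.1405.
Expected DCO frequency = 0.2067 × 0.1405 ≈ 0.02904; observed = 25/1253 ≈ 0.01995.
Coefficient of coincidence = 0.01995/0.02904 ≈ 0.69.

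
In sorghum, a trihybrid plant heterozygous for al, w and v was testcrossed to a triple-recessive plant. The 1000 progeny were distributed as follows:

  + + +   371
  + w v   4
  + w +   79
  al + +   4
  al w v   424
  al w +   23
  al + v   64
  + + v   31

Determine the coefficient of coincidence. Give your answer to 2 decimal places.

0.85

The two most frequent reciprocal classes, al w v and + + +, are the parental types, so the F1 was al w v / + + +.
The two rarest classes, + w v and al + +, are the double crossovers. Comparing them with the parentals, only the al allele has switched, so al is the middle locus and the order is w – al – v.
w–al: (143 + 8)/1000 = 0.1510; al–v: (54 + 8)/1000 = 0.0620.
Expected DCO frequency = 0.1510 × 0.0620 ≈ 0.00936; observed = 8/1000 ≈ 0.00800.
Coefficient of coincidence = 0.00800/0.00936 ≈ 0.85.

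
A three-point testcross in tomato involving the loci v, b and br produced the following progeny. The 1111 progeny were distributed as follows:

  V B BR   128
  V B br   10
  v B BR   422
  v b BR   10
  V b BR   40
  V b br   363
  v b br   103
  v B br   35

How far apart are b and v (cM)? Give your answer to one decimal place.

The two most frequent reciprocal classes, v B BR and V b br, are the parental types, so the F1 was v B BR / V b br.
The two rarest classes, v b BR and V B br, are the double crossovers. Comparing them with the parentals, only the b allele has switched, so b is the middle locus and the order is v – b – br.
Crossovers in the v–b interval produce the single-crossover classes V B BR and v b br (128 + 103 = 231) plus the double crossovers (20).
RF(v–b) = (231 + 20) / 1111 = 251/1111 = 0.2259 → 22.6 cM.

22.6 cM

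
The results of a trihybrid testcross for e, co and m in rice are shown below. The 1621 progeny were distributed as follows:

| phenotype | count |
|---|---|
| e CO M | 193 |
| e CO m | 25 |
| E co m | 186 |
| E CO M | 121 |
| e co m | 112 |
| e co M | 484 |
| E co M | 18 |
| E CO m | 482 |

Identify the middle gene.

The two most frequent reciprocal classes, e co M and E CO m, are the parental types, so the F1 was e co M / E CO m.
The two rarest classes, E co M and e CO m, are the double crossovers. Comparing them with the parentals, only the e allele has switched, so e is the middle locus and the order is co – e – m.

e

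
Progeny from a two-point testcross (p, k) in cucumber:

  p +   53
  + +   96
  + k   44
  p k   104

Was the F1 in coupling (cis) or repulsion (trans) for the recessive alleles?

The two most frequent classes are + + (96) and p k (104); these are the parental (non-recombinant) types.
So the F1 carried + + on one chromosome and p k on the other — the recessive alleles are on the same chromosome (cis / coupling).

cis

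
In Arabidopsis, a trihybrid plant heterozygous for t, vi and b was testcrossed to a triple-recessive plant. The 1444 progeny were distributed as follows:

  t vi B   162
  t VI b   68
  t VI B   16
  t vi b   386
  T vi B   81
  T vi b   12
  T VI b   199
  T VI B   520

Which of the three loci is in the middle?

t

The two most frequent reciprocal classes, t vi b and T VI B, are the parental types, so the F1 was t vi b / T VI B.
The two rarest classes, T vi b and t VI B, are the double crossovers. Comparing them with the parentals, only the t allele has switched, so t is the middle locus and the order is vi – t – b.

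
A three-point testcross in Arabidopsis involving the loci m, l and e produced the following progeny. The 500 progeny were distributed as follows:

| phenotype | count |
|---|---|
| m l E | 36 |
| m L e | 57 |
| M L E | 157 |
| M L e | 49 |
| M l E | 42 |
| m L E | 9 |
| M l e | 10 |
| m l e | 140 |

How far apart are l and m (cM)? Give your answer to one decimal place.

23.6 cM

The two most frequent reciprocal classes, M L E and m l e, are the parental types, so the F1 was M L E / m l e.
The two rarest classes, m L E and M l e, are the double crossovers. Comparing them with the parentals, only the m allele has switched, so m is the middle locus and the order is e – m – l.
Crossovers in the m–l interval produce the single-crossover classes M l E and m L e (42 + 57 = 99) plus the double crossovers (19).
RF(m–l) = (99 + 19) / 500 = 118/500 = 0.2360 → 23.6 cM.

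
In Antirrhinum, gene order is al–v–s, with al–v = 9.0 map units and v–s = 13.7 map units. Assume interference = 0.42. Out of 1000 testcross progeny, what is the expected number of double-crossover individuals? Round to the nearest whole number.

7

Map distances give recombination frequencies of 0.090 and 0.137 for the two intervals.
With interference 0.42 (so coincidence = 0.58), expected double-crossover frequency = 0.090 × 0.137 × 0.58 = 0.00715.
Expected number = 0.00715 × 1000 = 7.15 ≈ 7.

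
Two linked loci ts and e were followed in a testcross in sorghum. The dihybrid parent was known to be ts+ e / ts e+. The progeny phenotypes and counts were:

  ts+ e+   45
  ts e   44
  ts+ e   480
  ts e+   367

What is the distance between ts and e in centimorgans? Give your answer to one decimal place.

The recombinant classes are ts+ e+ and ts e: 45 + 44 = 89.
Recombination frequency = 89/936 = 0.0951 ≈ 9.5%, i.e. 9.5 centimorgans.

9.5 centimorgans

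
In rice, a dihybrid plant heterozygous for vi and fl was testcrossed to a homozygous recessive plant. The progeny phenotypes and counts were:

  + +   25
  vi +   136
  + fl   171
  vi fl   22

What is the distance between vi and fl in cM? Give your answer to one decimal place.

The two most frequent classes, + fl (171) and vi + (136), are the parental types, so the F1 was + fl / vi +.
The recombinant classes are + + and vi fl: 25 + 22 = 47.
Recombination frequency = 47/354 = 0.1328 ≈ 13.3%, i.e. 13.3 cM.

13.3 cM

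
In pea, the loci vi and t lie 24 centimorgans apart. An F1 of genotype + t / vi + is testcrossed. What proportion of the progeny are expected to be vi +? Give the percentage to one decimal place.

38.0%

A map distance of 24 centimorgans corresponds to a recombination frequency of 0.240.
The F1 is + t / vi +, so vi + is a parental gamete class with expected frequency (1 − r)/2 = 0.760/2 = 0.3800.
That is 0.3800 = 38.0% of the progeny.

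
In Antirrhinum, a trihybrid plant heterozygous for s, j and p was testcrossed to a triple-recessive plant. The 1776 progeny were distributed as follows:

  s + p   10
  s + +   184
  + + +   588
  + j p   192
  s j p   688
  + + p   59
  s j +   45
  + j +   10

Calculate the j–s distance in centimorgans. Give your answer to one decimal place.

22.3 centimorgans

The two most frequent reciprocal classes, + + + and s j p, are the parental types, so the F1 was + + + / s j p.
The two rarest classes, + j + and s + p, are the double crossovers. Comparing them with the parentals, only the j allele has switched, so j is the middle locus and the order is p – j – s.
Crossovers in the j–s interval produce the single-crossover classes s + + and + j p (184 + 192 = 376) plus the double crossovers (20).
RF(j–s) = (376 + 20) / 1776 = 396/1776 = 0.2230 → 22.3 centimorgans.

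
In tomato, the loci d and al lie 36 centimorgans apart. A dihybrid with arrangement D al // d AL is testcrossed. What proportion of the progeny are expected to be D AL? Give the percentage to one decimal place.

18.0%

A map distance of 36 centimorgans corresponds to a recombination frequency of 0.360.
The F1 is D al / d AL, so D AL is a recombinant gamete class with expected frequency r/2 = 0.360/2 = 0.1800.
That is 0.1800 = 18.0% of the progeny.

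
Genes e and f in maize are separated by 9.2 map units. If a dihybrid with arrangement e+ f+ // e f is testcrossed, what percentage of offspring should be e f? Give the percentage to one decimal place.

A map distance of 9.2 map units corresponds to a recombination frequency of 0.092.
The F1 is e+ f+ / e f, so e f is a parental gamete class with expected frequency (1 − r)/2 = 0.908/2 = 0.4540.
That is 0.4540 = 45.4% of the progeny.

45.4%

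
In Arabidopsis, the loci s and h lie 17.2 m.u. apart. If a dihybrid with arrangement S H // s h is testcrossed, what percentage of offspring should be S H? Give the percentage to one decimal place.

41.4%

A map distance of 17.2 m.u. corresponds to a recombination frequency of 0.172.
The F1 is S H / s h, so S H is a parental gamete class with expected frequency (1 − r)/2 = 0.828/2 = 0.4140.
That is 0.4140 = 41.4% of the progeny.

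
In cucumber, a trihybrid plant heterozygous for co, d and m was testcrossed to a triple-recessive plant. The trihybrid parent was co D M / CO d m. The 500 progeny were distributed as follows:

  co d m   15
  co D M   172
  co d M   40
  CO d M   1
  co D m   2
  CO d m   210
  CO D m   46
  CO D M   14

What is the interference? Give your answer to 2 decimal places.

0.47

The two rarest classes, co D m and CO d M, are the double crossovers. Comparing them with the parentals, only the m allele has switched, so m is the middle locus and the order is co – m – d.
co–m: (29 + 3)/500 = 0.0640; m–d: (86 + 3)/500 = 0.1780.
Expected DCO frequency = 0.0640 × 0.1780 ≈ 0.01139; observed = 3/500 ≈ 0.00600.
Coefficient of coincidence = 0.00600/0.01139 ≈ 0.53; interference = 1 − 0.53 = 0.47.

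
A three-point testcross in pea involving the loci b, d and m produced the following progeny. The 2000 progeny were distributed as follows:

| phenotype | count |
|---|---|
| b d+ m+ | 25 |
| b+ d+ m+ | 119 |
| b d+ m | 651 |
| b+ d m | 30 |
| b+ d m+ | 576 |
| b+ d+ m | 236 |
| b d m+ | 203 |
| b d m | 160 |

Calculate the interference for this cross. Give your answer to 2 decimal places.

The two most frequent reciprocal classes, b+ d m+ and b d+ m, are the parental types, so the F1 was b+ d m+ / b d+ m.
The two rarest classes, b+ d m and b d+ m+, are the double crossovers. Comparing them with the parentals, only the m allele has switched, so m is the middle locus and the order is b – m – d.
b–m: (439 + 55)/2000 = 0.2470; m–d: (279 + 55)/2000 = 0.1670.
Expected DCO frequency = 0.2470 × 0.1670 ≈ 0.04125; observed = 55/2000 ≈ 0.02750.
Coefficient of coincidence = 0.02750/0.04125 ≈ 0.67; interference = 1 − 0.67 = 0.33.

0.33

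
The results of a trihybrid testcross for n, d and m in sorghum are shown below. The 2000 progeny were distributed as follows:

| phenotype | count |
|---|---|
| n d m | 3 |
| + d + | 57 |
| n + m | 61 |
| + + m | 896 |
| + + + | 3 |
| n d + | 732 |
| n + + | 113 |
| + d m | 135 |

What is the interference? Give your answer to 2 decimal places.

The two most frequent reciprocal classes, n d + and + + m, are the parental types, so the F1 was n d + / + + m.
The two rarest classes, n d m and + + +, are the double crossovers. Comparing them with the parentals, only the m allele has switched, so m is the middle locus and the order is d – m – n.
d–m: (248 + 6)/2000 = 0.1270; m–n: (118 + 6)/2000 = 0.0620.
Expected DCO frequency = 0.1270 × 0.0620 ≈ 0.00787; observed = 6/2000 ≈ 0.00300.
Coefficient of coincidence = 0.00300/0.00787 ≈ 0.38; interference = 1 − 0.38 = 0.62.

0.62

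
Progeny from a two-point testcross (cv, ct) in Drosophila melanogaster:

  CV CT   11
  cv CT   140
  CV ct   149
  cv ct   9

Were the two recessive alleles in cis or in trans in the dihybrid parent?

trans

The two most frequent classes are CV ct (149) and cv CT (140); these are the parental (non-recombinant) types.
So the F1 carried CV ct on one chromosome and cv CT on the other — the recessive alleles are on opposite chromosomes (trans / repulsion).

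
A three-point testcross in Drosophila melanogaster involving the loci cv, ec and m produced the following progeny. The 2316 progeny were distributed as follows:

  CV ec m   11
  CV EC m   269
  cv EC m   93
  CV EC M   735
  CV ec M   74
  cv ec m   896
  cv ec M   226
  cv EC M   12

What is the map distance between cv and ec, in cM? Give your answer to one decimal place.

8.2 cM

The two most frequent reciprocal classes, cv ec m and CV EC M, are the parental types, so the F1 was cv ec m / CV EC M.
The two rarest classes, CV ec m and cv EC M, are the double crossovers. Comparing them with the parentals, only the cv allele has switched, so cv is the middle locus and the order is m – cv – ec.
Crossovers in the cv–ec interval produce the single-crossover classes cv EC m and CV ec M (93 + 74 = 167) plus the double crossovers (23).
RF(cv–ec) = (167 + 23) / 2316 = 190/2316 = 0.0820 → 8.2 cM.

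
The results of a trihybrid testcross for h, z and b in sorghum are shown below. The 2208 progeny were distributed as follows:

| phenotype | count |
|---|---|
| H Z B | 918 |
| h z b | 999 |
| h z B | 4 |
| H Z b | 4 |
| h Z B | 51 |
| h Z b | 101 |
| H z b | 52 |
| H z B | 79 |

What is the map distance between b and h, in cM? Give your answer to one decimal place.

5.0 cM

The two most frequent reciprocal classes, h z b and H Z B, are the parental types, so the F1 was h z b / H Z B.
The two rarest classes, h z B and H Z b, are the double crossovers. Comparing them with the parentals, only the b allele has switched, so b is the middle locus and the order is h – b – z.
Crossovers in the h–b interval produce the single-crossover classes H z b and h Z B (52 + 51 = 103) plus the double crossovers (8).
RF(h–b) = (103 + 8) / 2208 = 111/2208 = 0.0503 → 5.0 cM.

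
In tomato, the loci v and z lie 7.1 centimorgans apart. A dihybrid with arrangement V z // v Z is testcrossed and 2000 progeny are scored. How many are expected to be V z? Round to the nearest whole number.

929

A map distance of 7.1 centimorgans corresponds to a recombination frequency of 0.071.
The F1 is V z / v Z, so V z is a parental gamete class with expected frequency (1 − r)/2 = 0.929/2 = 0.4645.
Expected number = 0.4645 × 2000 = 929.00 ≈ 929.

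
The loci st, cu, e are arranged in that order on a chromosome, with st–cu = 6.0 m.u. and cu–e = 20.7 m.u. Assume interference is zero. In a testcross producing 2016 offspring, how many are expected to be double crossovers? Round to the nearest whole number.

Map distances give recombination frequencies of 0.060 and 0.207 for the two intervals.
With no interference, expected double-crossover frequency = 0.060 × 0.207 = 0.01242.
Expected number = 0.01242 × 2016 = 25.04 ≈ 25.

25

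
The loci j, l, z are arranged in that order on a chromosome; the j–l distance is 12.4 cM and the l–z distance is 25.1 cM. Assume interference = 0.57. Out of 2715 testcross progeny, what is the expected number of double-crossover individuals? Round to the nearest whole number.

36

Map distances give recombination frequencies of 0.124 and 0.251 for the two intervals.
With interference 0.57 (so coincidence = 0.43), expected double-crossover frequency = 0.124 × 0.251 × 0.43 = 0.01338.
Expected number = 0.01338 × 2715 = 36.34 ≈ 36.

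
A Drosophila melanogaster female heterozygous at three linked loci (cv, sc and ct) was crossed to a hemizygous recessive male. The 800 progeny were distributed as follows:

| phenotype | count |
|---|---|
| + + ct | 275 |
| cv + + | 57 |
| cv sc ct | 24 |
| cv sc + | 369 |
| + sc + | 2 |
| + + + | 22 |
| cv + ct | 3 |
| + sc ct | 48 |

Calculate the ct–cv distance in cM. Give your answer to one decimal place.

6.4 cM

The two most frequent reciprocal classes, cv sc + and + + ct, are the parental types, so the F1 was cv sc + / + + ct.
The two rarest classes, + sc + and cv + ct, are the double crossovers. Comparing them with the parentals, only the cv allele has switched, so cv is the middle locus and the order is ct – cv – sc.
Crossovers in the ct–cv interval produce the single-crossover classes cv sc ct and + + + (24 + 22 = 46) plus the double crossovers (5).
RF(ct–cv) = (46 + 5) / 800 = 51/800 = 0.0638 → 6.4 cM.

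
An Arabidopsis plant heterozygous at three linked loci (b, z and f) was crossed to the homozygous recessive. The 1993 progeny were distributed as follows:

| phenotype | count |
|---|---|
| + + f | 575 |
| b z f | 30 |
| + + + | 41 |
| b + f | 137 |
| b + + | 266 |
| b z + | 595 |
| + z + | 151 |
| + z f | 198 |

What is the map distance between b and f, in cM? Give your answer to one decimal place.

18.0 cM

The two most frequent reciprocal classes, + + f and b z +, are the parental types, so the F1 was + + f / b z +.
The two rarest classes, + + + and b z f, are the double crossovers. Comparing them with the parentals, only the f allele has switched, so f is the middle locus and the order is z – f – b.
Crossovers in the f–b interval produce the single-crossover classes b + f and + z + (137 + 151 = 288) plus the double crossovers (71).
RF(f–b) = (288 + 71) / 1993 = 359/1993 = 0.1801 → 18.0 cM.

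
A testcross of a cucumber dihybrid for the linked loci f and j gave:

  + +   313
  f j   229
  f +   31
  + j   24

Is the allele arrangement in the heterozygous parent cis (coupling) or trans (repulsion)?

cis

The two most frequent classes are + + (313) and f j (229); these are the parental (non-recombinant) types.
So the F1 carried + + on one chromosome and f j on the other — the recessive alleles are on the same chromosome (cis / coupling).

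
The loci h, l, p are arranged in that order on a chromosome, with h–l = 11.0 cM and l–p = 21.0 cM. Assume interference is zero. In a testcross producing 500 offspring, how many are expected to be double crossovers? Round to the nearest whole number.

Map distances give recombination frequencies of 0.110 and 0.210 for the two intervals.
With no interference, expected double-crossover frequency = 0.110 × 0.210 = 0.02310.
Expected number = 0.02310 × 500 = 11.55 ≈ 12.

12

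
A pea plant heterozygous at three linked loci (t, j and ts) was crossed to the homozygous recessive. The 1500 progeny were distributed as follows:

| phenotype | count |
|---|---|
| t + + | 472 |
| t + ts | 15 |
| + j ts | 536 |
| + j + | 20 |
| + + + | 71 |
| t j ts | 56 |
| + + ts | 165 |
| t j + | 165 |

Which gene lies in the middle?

ts

The two most frequent reciprocal classes, + j ts and t + +, are the parental types, so the F1 was + j ts / t + +.
The two rarest classes, + j + and t + ts, are the double crossovers. Comparing them with the parentals, only the ts allele has switched, so ts is the middle locus and the order is t – ts – j.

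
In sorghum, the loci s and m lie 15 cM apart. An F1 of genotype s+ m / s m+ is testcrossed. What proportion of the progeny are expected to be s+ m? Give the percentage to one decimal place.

A map distance of 15 cM corresponds to a recombination frequency of 0.150.
The F1 is s+ m / s m+, so s+ m is a parental gamete class with expected frequency (1 − r)/2 = 0.850/2 = 0.4250.
That is 0.4250 = 42.5% of the progeny.

42.5%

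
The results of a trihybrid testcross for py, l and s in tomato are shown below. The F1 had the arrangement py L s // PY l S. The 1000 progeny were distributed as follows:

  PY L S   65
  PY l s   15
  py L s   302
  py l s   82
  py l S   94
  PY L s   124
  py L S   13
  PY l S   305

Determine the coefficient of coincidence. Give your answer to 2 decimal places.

0.65

The two rarest classes, py L S and PY l s, are the double crossovers. Comparing them with the parentals, only the s allele has switched, so s is the middle locus and the order is l – s – py.
l–s: (147 + 28)/1000 = 0.1750; s–py: (218 + 28)/1000 = 0.2460.
Expected DCO frequency = 0.1750 × 0.2460 ≈ 0.04305; observed = 28/1000 ≈ 0.02800.
Coefficient of coincidence = 0.02800/0.04305 ≈ 0.65.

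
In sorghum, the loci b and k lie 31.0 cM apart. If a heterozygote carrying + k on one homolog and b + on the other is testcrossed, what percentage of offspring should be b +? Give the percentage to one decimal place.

A map distance of 31.0 cM corresponds to a recombination frequency of 0.310.
The F1 is + k / b +, so b + is a parental gamete class with expected frequency (1 − r)/2 = 0.690/2 = 0.3450.
That is 0.3450 = 34.5% of the progeny.

34.5%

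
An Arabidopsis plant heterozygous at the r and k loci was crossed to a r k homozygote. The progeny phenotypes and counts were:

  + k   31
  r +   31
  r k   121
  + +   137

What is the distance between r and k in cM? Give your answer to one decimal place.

The two most frequent classes, + + (137) and r k (121), are the parental types, so the F1 was + + / r k.
The recombinant classes are + k and r +: 31 + 31 = 62.
Recombination frequency = 62/320 = 0.1938 ≈ 19.4%, i.e. 19.4 cM.

19.4 cM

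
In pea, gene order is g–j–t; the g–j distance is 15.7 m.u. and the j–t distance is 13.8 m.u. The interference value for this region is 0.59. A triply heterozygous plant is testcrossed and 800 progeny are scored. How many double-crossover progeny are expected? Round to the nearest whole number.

7

Map distances give recombination frequencies of 0.157 and 0.138 for the two intervals.
With interference 0.59 (so coincidence = 0.41), expected double-crossover frequency = 0.157 × 0.138 × 0.41 = 0.00888.
Expected number = 0.00888 × 800 = 7.11 ≈ 7.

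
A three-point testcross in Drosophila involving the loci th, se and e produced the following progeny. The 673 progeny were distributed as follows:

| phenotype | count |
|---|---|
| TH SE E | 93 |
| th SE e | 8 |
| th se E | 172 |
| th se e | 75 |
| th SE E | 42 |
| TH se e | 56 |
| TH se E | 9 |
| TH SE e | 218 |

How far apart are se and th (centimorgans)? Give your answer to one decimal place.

The two most frequent reciprocal classes, TH SE e and th se E, are the parental types, so the F1 was TH SE e / th se E.
The two rarest classes, th SE e and TH se E, are the double crossovers. Comparing them with the parentals, only the th allele has switched, so th is the middle locus and the order is se – th – e.
Crossovers in the se–th interval produce the single-crossover classes TH se e and th SE E (56 + 42 = 98) plus the double crossovers (17).
RF(se–th) = (98 + 17) / 673 = 115/673 = 0.1709 → 17.1 centimorgans.

17.1 centimorgans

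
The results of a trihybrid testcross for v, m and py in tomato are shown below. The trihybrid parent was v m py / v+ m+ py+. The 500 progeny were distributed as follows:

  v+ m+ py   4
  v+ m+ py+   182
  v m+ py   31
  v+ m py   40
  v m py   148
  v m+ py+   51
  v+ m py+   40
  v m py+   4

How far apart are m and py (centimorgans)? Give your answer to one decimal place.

15.8 centimorgans

The two rarest classes, v m py+ and v+ m+ py, are the double crossovers. Comparing them with the parentals, only the py allele has switched, so py is the middle locus and the order is m – py – v.
Crossovers in the m–py interval produce the single-crossover classes v m+ py and v+ m py+ (31 + 40 = 71) plus the double crossovers (8).
RF(m–py) = (71 + 8) / 500 = 79/500 = 0.1580 → 15.8 centimorgans.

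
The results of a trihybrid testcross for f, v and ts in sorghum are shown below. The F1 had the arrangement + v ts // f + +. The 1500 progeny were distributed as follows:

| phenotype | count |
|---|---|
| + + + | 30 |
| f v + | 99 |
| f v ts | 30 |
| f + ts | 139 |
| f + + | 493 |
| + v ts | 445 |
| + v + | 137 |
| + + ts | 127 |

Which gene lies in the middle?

The two rarest classes, f v ts and + + +, are the double crossovers. Comparing them with the parentals, only the f allele has switched, so f is the middle locus and the order is ts – f – v.

f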